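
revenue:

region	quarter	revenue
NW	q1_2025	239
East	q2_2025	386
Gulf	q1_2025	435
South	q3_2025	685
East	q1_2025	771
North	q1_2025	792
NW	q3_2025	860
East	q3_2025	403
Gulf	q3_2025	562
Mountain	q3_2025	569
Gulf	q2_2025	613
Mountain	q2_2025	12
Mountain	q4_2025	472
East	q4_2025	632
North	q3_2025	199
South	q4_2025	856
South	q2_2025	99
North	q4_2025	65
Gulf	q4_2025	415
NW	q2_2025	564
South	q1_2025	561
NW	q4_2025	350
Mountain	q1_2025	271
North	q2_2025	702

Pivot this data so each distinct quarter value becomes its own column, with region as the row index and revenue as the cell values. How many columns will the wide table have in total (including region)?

5

1 column for region plus 4 distinct quarter values → 5 columns.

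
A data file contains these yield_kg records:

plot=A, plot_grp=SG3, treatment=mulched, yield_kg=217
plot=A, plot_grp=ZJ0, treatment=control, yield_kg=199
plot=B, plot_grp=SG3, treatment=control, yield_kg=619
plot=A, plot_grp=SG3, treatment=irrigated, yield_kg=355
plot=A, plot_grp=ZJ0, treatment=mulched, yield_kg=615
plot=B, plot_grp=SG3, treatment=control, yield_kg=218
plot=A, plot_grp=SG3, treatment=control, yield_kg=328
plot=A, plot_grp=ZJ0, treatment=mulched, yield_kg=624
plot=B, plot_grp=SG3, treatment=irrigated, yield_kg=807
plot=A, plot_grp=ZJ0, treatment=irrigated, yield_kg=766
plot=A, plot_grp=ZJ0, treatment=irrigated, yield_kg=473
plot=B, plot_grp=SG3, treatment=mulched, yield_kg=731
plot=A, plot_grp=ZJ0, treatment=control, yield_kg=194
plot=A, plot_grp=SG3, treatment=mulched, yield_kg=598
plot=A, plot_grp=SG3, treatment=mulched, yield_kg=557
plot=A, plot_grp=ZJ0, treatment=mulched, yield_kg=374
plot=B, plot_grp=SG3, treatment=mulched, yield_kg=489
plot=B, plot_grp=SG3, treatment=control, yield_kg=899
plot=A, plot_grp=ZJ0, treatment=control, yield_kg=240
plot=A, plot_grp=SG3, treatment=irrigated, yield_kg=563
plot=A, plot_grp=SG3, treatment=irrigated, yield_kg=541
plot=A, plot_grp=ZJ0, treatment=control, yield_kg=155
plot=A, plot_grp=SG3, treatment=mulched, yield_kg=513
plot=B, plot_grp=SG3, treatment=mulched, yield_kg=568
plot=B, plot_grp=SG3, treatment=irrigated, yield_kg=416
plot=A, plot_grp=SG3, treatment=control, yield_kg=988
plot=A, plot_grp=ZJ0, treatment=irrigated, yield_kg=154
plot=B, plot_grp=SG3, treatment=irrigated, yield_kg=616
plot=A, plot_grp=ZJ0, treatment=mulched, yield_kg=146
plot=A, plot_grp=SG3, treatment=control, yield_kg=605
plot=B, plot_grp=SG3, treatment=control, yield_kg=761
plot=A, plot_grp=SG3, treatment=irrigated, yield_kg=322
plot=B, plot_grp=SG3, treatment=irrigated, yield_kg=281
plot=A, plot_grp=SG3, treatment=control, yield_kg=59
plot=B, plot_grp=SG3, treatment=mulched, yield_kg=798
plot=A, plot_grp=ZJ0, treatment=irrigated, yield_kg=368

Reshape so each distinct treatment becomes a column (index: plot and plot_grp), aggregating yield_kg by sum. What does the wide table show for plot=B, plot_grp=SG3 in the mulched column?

Rows with plot=B, plot_grp=SG3 and treatment=mulched: yield_kg values are 731, 489, 568, 798.
731 + 489 + 568 + 798 = 2586.

2586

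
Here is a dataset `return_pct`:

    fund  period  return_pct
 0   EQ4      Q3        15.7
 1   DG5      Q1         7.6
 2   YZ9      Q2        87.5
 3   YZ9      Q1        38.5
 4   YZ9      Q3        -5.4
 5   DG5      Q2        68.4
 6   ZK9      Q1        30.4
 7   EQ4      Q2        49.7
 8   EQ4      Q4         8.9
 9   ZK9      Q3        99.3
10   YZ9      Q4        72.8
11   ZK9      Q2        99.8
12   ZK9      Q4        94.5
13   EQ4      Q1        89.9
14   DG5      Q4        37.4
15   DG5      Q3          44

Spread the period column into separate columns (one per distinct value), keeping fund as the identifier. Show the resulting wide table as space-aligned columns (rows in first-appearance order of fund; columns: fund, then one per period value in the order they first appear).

Columns: fund plus the 4 distinct period values (Q3, Q1, Q2, Q4).
For example, row EQ4 column Q3 takes return_pct=15.7 from the long row (EQ4, Q3).

fund  Q3    Q1    Q2    Q4  
EQ4   15.7  89.9  49.7  8.9 
DG5   44    7.6   68.4  37.4
YZ9   -5.4  38.5  87.5  72.8
ZK9   99.3  30.4  99.8  94.5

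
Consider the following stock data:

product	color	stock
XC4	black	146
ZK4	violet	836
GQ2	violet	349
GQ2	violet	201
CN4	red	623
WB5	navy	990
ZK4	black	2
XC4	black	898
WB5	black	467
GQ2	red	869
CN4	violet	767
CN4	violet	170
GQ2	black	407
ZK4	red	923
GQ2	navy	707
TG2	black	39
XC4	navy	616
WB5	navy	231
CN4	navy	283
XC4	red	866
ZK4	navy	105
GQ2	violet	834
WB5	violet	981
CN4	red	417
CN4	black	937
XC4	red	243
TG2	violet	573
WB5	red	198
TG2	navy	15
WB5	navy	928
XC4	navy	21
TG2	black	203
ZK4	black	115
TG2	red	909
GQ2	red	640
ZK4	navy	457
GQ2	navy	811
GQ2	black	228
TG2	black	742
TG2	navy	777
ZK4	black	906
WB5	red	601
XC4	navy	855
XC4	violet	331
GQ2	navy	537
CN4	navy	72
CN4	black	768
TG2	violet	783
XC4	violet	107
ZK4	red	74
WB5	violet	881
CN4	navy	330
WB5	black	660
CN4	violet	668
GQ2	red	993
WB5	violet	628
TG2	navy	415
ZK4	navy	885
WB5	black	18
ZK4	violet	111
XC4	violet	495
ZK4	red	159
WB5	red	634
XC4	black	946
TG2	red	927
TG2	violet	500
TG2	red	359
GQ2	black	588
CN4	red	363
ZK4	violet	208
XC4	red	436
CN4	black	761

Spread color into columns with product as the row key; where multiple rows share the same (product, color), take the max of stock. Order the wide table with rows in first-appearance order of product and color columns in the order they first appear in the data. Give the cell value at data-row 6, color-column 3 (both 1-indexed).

With rows in first-appearance order of product, row 6 is product=TG2. color columns in first-appearance order: black, violet, red, navy; column 3 is red.
Long rows with product=TG2, color=red: max(909, 927, 359) = 927.

927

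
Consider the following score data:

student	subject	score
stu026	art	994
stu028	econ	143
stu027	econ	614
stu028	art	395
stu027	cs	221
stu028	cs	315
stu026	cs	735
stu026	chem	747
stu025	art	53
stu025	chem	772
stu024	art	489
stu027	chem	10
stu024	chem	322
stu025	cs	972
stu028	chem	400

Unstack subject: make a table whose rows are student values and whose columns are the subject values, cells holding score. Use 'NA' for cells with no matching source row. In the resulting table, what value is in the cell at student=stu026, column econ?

No long-format row has student=stu026 and subject=econ, so the cell is NA.

NA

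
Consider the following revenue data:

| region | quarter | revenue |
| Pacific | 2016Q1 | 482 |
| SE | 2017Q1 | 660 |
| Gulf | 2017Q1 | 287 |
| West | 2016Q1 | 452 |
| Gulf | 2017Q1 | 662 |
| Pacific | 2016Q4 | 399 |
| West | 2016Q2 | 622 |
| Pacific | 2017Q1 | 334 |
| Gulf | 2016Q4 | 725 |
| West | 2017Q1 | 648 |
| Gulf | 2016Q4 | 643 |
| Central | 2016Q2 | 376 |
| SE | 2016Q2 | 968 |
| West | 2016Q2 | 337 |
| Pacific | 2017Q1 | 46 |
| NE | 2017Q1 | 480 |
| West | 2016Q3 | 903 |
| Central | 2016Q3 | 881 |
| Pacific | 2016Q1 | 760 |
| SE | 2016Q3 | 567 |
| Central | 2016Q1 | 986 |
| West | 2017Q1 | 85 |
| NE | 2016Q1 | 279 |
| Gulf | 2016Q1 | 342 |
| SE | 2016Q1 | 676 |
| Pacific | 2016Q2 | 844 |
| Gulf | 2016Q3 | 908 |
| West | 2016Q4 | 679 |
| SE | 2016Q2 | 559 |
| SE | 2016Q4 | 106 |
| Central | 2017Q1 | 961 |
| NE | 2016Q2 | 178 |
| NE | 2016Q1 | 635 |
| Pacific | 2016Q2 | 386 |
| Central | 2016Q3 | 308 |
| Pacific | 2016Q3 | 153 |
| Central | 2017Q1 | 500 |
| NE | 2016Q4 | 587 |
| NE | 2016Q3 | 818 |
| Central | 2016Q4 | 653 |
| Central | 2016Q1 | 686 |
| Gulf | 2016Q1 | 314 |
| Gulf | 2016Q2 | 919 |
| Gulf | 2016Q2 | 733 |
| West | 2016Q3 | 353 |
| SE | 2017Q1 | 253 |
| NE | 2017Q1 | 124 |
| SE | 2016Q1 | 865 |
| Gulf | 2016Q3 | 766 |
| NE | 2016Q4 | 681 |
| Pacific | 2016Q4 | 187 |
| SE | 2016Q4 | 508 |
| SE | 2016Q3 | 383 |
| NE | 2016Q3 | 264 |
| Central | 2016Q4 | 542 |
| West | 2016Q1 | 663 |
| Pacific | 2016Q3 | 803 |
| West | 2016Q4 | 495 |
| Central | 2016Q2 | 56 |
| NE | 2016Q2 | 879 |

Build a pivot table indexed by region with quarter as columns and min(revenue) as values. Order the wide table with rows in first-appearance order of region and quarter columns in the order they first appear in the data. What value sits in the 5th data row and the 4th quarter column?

56

With rows in first-appearance order of region, row 5 is region=Central. quarter columns in first-appearance order: 2016Q1, 2017Q1, 2016Q4, 2016Q2, 2016Q3; column 4 is 2016Q2.
Long rows with region=Central, quarter=2016Q2: min(376, 56) = 56.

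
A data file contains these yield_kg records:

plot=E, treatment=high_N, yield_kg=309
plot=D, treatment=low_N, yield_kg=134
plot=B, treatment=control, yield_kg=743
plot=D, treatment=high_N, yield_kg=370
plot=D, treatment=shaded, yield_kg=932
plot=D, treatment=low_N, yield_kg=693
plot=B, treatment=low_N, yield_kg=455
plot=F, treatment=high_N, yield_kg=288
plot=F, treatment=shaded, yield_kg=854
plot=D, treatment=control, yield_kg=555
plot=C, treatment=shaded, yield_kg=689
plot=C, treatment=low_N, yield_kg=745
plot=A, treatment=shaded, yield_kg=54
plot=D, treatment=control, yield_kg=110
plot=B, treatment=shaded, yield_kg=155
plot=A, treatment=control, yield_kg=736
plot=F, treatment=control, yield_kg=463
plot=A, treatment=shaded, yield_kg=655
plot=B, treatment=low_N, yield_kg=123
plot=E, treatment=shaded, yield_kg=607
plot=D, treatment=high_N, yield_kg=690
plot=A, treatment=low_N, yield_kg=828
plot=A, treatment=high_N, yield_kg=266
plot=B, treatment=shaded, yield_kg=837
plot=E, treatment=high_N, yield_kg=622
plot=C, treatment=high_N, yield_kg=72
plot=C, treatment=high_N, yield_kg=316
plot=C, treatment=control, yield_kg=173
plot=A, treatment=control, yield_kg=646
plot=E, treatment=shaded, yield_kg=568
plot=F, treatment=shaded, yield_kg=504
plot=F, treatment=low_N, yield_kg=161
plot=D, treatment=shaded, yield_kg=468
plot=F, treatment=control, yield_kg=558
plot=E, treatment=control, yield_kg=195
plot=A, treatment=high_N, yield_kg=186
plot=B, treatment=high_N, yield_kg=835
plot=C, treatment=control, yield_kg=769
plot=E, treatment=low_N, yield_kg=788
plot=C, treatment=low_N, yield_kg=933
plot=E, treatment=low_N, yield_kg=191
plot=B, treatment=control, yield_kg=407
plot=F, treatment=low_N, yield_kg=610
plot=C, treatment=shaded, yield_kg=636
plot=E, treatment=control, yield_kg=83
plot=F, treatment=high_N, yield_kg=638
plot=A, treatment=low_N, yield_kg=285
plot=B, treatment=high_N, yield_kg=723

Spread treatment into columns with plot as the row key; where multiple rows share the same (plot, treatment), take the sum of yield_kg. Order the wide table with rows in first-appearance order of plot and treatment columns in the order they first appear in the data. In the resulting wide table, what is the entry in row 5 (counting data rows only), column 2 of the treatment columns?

With rows in first-appearance order of plot, row 5 is plot=C. treatment columns in first-appearance order: high_N, low_N, control, shaded; column 2 is low_N.
Long rows with plot=C, treatment=low_N: 745 + 933 = 1678.

1678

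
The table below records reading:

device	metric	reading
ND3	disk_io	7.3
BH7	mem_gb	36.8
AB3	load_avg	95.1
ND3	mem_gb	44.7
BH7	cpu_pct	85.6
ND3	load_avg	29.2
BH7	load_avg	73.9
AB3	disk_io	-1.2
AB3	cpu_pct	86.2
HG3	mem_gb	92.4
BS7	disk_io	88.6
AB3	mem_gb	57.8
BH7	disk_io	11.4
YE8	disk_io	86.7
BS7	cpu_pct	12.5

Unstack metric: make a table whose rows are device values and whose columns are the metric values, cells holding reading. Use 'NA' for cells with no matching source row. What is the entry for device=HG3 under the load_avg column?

NA

No long-format row has device=HG3 and metric=load_avg, so the cell is NA.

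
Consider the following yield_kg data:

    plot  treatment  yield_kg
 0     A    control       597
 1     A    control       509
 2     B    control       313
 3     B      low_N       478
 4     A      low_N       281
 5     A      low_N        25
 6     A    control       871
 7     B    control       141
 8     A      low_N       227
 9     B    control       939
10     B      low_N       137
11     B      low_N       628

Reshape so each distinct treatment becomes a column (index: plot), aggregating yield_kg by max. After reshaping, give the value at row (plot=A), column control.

Rows with plot=A and treatment=control: yield_kg values are 597, 509, 871.
max(597, 509, 871) = 871.

871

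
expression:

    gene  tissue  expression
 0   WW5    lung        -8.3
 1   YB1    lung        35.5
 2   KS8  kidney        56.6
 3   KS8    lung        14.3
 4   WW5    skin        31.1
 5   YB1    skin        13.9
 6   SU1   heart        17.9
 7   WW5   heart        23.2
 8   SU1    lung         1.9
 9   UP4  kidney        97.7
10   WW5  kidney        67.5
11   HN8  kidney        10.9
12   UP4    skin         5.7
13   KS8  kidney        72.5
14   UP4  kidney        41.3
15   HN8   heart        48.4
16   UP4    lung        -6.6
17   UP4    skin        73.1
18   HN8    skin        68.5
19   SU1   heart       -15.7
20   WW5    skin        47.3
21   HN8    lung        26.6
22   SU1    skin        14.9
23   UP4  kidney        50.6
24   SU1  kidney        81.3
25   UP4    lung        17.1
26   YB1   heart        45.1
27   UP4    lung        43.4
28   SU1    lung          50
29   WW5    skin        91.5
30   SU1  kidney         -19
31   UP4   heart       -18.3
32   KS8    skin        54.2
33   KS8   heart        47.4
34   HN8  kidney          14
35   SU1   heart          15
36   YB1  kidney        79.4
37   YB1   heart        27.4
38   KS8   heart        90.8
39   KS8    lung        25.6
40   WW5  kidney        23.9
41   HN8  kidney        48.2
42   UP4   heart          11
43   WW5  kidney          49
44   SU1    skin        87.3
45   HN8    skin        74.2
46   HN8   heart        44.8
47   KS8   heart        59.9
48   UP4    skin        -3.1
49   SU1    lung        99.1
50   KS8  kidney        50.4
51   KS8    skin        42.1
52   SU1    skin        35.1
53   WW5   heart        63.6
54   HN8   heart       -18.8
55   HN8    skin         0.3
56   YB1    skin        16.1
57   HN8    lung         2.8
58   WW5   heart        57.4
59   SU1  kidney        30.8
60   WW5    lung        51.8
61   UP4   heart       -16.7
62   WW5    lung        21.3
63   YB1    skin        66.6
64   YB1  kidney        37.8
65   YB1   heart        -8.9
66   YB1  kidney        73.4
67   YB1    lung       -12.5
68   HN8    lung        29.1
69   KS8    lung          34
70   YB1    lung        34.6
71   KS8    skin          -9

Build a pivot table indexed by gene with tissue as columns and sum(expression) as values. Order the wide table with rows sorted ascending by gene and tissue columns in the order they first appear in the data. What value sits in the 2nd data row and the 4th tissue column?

198.1

With rows sorted ascending by gene, row 2 is gene=KS8. tissue columns in first-appearance order: lung, kidney, skin, heart; column 4 is heart.
Long rows with gene=KS8, tissue=heart: 47.4 + 90.8 + 59.9 = 198.1.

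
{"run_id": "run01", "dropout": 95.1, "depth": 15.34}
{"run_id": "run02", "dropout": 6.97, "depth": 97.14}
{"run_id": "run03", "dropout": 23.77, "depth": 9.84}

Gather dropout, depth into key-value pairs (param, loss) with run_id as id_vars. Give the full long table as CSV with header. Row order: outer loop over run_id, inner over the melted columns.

run_id,param,loss
run01,dropout,95.1
run01,depth,15.34
run02,dropout,6.97
run02,depth,97.14
run03,dropout,23.77
run03,depth,9.84

Each (run_id, column) pair becomes one row: 3 × 2 = 6 rows.
For example, (run01, dropout) → loss=95.1.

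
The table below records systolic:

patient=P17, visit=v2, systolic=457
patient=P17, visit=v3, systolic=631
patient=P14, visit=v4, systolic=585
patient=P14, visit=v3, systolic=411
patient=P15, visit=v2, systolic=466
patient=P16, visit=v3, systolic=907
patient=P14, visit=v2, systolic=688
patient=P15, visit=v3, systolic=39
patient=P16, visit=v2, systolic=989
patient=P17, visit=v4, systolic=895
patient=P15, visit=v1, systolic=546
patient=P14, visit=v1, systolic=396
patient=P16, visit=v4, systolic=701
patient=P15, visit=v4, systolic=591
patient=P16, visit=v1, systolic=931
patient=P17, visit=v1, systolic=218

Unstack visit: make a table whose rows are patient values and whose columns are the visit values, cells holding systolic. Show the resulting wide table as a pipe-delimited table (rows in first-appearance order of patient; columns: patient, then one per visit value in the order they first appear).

Columns: patient plus the 4 distinct visit values (v2, v3, v4, v1).
For example, row P17 column v2 takes systolic=457 from the long row (P17, v2).

| patient | v2 | v3 | v4 | v1 |
| P17 | 457 | 631 | 895 | 218 |
| P14 | 688 | 411 | 585 | 396 |
| P15 | 466 | 39 | 591 | 546 |
| P16 | 989 | 907 | 701 | 931 |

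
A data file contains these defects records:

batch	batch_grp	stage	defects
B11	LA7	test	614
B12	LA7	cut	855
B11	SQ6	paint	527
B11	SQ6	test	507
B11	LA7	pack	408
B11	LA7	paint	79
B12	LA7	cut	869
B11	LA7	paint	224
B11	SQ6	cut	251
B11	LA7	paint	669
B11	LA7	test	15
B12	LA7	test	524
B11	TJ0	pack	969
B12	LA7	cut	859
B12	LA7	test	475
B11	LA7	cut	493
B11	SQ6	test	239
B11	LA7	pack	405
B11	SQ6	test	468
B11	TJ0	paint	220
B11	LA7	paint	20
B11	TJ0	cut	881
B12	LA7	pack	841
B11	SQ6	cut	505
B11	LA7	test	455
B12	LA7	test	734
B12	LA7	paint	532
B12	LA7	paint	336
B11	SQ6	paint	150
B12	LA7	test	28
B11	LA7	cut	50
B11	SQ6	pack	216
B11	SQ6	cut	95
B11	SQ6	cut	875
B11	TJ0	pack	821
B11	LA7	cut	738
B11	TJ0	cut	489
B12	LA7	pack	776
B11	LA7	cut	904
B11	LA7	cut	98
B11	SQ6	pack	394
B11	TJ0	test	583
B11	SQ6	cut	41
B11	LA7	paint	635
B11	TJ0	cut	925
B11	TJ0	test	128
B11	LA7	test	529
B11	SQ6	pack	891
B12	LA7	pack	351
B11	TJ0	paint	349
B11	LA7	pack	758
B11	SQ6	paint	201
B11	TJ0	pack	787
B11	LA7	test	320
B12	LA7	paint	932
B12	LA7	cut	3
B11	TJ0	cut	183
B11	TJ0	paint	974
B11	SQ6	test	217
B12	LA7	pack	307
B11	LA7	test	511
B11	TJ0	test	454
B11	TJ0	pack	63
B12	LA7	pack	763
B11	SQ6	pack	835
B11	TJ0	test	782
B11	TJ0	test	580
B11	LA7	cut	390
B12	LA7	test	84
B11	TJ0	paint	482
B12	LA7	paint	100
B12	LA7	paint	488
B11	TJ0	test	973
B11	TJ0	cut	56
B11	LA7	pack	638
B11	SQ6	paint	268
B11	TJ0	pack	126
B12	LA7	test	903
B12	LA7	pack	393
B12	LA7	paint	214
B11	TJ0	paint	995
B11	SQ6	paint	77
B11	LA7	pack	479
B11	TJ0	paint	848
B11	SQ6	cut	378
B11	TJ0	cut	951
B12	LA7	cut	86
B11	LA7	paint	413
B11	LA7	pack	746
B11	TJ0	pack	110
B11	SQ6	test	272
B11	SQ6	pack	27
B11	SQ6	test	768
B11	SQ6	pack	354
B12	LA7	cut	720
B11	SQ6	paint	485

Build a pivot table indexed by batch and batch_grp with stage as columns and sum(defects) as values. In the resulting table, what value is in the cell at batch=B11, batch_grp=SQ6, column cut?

Rows with batch=B11, batch_grp=SQ6 and stage=cut: defects values are 251, 505, 95, 875, 41, 378.
251 + 505 + 95 + 875 + 41 + 378 = 2145.

2145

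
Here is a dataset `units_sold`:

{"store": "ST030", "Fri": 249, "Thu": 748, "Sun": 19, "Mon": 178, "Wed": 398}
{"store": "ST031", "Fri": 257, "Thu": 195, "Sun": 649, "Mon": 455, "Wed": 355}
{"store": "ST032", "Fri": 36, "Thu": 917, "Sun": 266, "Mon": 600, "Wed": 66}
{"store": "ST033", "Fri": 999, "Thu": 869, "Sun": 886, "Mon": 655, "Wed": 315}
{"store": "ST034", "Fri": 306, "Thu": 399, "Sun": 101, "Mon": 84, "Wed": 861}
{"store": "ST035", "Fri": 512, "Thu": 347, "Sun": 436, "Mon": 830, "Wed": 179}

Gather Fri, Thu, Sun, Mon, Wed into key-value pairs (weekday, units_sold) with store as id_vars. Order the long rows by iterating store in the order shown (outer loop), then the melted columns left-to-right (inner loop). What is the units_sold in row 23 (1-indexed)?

30 rows total (6 × 5). Row 23: index ⌊(23-1)/5⌋ = 4 into store → ST034; (23-1) mod 5 = 2 into the melted columns → Sun.
So row 23 is (ST034, Sun, 101); units_sold = 101.

101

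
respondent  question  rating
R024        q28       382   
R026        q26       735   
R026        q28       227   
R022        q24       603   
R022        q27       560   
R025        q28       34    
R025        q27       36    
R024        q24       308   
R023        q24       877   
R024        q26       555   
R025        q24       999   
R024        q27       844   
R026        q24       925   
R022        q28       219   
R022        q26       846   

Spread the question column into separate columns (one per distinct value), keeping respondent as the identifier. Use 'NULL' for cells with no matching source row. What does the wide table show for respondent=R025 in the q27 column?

36

The long row with respondent=R025, question=q27 has rating=36.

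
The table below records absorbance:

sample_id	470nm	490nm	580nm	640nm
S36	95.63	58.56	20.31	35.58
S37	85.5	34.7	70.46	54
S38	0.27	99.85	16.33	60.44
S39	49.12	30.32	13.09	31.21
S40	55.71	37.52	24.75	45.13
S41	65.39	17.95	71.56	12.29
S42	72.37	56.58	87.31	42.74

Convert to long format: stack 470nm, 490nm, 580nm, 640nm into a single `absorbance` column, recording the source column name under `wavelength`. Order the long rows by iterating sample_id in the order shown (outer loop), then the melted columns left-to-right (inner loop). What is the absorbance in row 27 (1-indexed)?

87.31

28 rows total (7 × 4). Row 27: index ⌊(27-1)/4⌋ = 6 into sample_id → S42; (27-1) mod 4 = 2 into the melted columns → 580nm.
So row 27 is (S42, 580nm, 87.31); absorbance = 87.31.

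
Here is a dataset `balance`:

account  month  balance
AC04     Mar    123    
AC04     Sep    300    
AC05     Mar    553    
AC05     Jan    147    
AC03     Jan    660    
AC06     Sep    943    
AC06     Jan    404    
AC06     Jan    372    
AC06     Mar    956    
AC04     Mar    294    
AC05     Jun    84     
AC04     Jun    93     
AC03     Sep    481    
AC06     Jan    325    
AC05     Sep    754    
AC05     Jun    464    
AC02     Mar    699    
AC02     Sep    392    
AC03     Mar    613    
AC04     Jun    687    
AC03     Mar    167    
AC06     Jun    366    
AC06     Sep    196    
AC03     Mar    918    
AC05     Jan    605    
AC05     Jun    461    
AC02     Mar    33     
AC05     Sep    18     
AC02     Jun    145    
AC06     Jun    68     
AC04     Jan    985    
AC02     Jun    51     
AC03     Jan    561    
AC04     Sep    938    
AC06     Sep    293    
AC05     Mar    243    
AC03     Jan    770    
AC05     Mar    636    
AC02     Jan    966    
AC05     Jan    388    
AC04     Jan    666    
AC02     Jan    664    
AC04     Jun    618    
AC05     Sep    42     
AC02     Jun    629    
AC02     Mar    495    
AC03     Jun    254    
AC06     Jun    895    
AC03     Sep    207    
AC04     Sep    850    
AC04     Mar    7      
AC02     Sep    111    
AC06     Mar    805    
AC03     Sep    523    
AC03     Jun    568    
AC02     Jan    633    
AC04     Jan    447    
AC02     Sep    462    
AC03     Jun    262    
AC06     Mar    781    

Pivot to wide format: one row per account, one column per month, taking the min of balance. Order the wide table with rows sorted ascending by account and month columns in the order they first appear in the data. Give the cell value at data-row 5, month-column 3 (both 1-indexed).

325

With rows sorted ascending by account, row 5 is account=AC06. month columns in first-appearance order: Mar, Sep, Jan, Jun; column 3 is Jan.
Long rows with account=AC06, month=Jan: min(404, 372, 325) = 325.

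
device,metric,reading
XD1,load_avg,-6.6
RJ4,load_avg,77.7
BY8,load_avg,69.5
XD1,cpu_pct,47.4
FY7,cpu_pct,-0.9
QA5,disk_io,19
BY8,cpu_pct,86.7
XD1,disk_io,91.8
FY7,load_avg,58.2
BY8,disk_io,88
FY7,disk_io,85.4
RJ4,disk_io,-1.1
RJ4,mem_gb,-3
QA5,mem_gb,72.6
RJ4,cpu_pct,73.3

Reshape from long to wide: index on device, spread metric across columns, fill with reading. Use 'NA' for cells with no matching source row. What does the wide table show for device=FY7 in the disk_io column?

The long row with device=FY7, metric=disk_io has reading=85.4.

85.4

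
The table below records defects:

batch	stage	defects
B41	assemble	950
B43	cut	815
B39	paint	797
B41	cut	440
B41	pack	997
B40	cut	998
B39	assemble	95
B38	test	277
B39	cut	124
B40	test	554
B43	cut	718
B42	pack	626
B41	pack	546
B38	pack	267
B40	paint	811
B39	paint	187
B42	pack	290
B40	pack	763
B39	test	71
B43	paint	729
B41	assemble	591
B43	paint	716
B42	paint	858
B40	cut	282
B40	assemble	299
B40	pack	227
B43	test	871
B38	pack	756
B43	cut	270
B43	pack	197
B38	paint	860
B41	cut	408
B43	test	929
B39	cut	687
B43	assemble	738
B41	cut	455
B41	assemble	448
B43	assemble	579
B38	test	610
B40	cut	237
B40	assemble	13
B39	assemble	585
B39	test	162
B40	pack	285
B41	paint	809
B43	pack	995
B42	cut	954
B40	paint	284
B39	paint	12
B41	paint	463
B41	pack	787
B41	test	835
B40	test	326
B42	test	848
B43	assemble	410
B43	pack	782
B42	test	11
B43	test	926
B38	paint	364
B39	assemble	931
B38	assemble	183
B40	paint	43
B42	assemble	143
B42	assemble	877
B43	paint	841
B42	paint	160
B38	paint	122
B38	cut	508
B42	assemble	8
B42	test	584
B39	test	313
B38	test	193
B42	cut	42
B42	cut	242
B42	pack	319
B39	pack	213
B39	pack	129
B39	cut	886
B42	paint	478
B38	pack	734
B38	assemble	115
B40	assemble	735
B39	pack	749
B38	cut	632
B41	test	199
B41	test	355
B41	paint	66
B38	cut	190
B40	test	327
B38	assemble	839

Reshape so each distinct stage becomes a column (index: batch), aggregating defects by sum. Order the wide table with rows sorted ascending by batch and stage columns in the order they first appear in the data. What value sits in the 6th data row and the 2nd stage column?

1803

With rows sorted ascending by batch, row 6 is batch=B43. stage columns in first-appearance order: assemble, cut, paint, pack, test; column 2 is cut.
Long rows with batch=B43, stage=cut: 815 + 718 + 270 = 1803.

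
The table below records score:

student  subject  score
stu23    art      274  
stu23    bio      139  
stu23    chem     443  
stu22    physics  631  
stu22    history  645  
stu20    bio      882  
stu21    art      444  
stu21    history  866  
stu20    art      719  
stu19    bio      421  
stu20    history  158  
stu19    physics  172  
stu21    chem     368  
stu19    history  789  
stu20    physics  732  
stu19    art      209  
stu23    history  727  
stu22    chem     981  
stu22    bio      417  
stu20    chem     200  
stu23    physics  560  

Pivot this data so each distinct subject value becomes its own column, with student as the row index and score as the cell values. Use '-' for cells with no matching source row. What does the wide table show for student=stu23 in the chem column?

The long row with student=stu23, subject=chem has score=443.

443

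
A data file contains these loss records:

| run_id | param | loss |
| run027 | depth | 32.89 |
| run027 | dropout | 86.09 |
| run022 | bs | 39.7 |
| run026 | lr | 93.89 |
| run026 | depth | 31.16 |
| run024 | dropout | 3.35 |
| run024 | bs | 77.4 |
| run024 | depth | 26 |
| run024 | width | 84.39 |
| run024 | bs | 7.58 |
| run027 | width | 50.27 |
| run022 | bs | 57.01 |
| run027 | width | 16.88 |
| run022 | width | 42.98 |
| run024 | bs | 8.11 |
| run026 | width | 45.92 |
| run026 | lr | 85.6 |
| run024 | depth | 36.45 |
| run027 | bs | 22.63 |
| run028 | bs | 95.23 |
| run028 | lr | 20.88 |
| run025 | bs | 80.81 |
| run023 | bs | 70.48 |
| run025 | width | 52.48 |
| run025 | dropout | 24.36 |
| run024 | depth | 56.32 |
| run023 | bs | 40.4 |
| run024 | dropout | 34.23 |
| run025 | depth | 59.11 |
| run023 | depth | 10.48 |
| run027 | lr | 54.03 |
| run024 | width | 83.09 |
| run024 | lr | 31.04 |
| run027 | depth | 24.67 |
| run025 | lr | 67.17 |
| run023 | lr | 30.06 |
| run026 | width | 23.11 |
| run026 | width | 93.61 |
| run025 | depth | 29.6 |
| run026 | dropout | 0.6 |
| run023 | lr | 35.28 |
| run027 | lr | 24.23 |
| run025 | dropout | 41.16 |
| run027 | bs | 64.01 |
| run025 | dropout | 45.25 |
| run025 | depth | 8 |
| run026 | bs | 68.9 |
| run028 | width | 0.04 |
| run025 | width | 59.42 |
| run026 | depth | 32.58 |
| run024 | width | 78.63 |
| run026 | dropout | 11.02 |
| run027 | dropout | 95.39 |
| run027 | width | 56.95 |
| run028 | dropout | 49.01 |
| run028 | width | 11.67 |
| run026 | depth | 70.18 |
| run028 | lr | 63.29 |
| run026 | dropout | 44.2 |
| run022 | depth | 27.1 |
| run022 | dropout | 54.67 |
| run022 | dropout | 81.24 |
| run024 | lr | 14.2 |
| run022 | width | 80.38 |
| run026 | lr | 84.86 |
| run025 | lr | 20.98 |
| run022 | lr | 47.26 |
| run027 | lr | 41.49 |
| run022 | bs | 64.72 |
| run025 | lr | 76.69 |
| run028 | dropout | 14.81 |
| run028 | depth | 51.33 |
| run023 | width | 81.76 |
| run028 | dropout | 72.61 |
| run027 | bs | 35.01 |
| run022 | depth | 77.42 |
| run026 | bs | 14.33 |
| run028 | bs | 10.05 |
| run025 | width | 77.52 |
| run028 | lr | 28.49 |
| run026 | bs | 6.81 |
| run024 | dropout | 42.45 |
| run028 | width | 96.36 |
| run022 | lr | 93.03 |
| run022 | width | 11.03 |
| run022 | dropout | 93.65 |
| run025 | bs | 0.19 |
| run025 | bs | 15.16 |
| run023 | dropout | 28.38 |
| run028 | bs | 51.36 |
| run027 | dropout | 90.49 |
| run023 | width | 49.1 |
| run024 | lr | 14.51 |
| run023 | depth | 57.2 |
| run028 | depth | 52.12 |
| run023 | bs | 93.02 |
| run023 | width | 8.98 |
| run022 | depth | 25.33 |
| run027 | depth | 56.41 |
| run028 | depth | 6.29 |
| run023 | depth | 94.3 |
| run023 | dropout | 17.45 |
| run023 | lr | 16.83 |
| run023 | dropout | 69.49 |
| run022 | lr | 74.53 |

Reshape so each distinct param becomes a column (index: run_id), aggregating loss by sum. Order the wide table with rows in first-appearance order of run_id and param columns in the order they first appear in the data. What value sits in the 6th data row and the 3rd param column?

With rows in first-appearance order of run_id, row 6 is run_id=run025. param columns in first-appearance order: depth, dropout, bs, lr, width; column 3 is bs.
Long rows with run_id=run025, param=bs: 80.81 + 0.19 + 15.16 = 96.16.

96.16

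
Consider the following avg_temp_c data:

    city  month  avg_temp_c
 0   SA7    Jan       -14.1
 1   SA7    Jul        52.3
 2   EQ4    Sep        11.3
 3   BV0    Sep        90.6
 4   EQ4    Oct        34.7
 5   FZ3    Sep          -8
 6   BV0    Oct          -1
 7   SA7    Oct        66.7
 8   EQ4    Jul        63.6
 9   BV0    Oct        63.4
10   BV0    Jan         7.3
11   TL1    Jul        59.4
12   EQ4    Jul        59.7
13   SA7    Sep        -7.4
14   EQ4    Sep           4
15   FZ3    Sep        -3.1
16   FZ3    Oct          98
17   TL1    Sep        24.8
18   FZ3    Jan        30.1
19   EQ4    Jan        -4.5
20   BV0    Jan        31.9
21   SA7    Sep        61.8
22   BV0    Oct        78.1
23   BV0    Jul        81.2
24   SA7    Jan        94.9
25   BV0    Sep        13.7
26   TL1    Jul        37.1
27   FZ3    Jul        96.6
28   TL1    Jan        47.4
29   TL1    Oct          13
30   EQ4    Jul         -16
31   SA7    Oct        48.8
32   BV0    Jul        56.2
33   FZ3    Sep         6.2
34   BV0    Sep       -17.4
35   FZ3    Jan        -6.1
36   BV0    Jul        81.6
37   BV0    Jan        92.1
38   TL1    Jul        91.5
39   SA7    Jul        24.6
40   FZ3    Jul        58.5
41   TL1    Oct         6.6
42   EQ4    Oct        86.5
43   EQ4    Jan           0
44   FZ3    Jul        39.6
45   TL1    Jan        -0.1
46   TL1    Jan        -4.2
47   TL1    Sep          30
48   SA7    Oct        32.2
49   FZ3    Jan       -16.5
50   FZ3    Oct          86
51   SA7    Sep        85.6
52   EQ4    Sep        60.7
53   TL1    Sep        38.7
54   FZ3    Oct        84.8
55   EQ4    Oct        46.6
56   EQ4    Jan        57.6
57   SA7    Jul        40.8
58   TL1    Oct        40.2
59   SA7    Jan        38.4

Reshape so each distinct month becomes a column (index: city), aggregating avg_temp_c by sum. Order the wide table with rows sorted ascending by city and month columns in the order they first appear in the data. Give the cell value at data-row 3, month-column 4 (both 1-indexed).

268.8

With rows sorted ascending by city, row 3 is city=FZ3. month columns in first-appearance order: Jan, Jul, Sep, Oct; column 4 is Oct.
Long rows with city=FZ3, month=Oct: 98 + 86 + 84.8 = 268.8.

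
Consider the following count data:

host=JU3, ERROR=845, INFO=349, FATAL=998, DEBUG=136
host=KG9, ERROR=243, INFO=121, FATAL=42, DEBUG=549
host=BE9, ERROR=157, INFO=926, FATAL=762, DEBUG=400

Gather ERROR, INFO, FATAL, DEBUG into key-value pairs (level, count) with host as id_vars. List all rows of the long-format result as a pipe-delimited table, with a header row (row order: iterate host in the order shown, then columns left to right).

Each (host, column) pair becomes one row: 3 × 4 = 12 rows.
For example, (JU3, ERROR) → count=845.

| host | level | count |
| JU3 | ERROR | 845 |
| JU3 | INFO | 349 |
| JU3 | FATAL | 998 |
| JU3 | DEBUG | 136 |
| KG9 | ERROR | 243 |
| KG9 | INFO | 121 |
| KG9 | FATAL | 42 |
| KG9 | DEBUG | 549 |
| BE9 | ERROR | 157 |
| BE9 | INFO | 926 |
| BE9 | FATAL | 762 |
| BE9 | DEBUG | 400 |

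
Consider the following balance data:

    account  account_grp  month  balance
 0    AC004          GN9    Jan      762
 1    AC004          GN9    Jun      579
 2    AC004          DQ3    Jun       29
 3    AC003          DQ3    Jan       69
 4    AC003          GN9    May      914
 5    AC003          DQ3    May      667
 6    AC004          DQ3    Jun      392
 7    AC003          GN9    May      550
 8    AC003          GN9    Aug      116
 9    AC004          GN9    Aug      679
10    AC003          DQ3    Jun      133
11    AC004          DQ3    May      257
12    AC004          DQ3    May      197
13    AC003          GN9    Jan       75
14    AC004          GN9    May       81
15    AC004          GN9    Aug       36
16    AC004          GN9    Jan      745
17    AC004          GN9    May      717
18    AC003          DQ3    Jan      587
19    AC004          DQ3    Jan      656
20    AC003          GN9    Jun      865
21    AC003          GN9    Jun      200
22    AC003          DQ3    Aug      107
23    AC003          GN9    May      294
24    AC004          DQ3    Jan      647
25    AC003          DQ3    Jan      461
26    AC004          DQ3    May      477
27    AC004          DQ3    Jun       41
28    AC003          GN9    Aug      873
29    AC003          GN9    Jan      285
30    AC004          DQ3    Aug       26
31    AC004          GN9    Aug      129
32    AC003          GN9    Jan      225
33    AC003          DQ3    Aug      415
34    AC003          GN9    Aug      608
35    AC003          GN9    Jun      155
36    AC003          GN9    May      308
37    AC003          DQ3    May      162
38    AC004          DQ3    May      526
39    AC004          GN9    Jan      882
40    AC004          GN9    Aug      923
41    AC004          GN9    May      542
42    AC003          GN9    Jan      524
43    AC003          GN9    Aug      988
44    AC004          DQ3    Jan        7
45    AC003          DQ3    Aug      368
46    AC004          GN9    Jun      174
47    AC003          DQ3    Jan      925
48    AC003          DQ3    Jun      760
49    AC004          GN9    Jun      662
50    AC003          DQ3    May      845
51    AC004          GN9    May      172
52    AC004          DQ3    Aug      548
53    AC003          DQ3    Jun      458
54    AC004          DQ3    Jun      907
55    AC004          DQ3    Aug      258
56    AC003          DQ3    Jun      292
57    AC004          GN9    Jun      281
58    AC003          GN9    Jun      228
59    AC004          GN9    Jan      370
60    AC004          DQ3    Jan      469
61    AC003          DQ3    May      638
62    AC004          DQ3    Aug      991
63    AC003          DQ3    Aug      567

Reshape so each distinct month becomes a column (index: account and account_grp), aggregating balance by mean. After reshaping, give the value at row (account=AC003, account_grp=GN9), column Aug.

Rows with account=AC003, account_grp=GN9 and month=Aug: balance values are 116, 873, 608, 988.
(116 + 873 + 608 + 988) / 4 = 646.25.

646.25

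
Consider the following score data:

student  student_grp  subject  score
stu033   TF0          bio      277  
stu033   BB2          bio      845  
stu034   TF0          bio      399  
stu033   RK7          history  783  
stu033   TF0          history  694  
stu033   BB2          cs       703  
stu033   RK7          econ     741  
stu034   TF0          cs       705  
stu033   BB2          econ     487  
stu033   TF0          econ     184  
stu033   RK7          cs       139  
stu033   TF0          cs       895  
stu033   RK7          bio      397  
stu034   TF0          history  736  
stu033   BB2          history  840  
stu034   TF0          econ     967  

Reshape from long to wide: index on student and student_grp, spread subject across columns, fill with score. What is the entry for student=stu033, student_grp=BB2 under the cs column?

703

Wide layout: rows indexed by student and student_grp, columns are the 4 distinct subject values (bio, history, cs, econ).
Cell (student=stu033, student_grp=BB2, subject=cs) draws from the long row where student=stu033, student_grp=BB2 and subject=cs, which has score=703.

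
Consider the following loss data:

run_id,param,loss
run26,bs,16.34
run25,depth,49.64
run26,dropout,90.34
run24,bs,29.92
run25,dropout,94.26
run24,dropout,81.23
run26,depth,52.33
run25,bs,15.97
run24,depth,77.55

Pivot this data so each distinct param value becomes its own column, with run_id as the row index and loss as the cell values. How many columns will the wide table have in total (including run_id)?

1 column for run_id plus 3 distinct param values → 4 columns.

4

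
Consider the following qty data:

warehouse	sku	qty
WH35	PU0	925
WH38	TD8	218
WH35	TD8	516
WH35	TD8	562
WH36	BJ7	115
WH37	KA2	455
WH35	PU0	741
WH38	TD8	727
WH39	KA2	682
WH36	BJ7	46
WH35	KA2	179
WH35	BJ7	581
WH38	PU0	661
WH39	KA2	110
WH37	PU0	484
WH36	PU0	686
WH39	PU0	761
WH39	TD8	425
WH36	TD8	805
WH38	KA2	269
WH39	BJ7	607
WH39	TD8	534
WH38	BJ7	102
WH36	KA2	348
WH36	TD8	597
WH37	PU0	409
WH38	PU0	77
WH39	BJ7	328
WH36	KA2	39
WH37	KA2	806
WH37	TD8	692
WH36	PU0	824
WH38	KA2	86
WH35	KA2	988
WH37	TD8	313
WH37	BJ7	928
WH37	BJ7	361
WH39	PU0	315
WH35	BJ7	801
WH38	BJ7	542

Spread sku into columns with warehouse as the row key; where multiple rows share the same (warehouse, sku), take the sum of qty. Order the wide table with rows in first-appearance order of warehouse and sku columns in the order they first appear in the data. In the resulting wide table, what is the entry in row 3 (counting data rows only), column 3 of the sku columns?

161

With rows in first-appearance order of warehouse, row 3 is warehouse=WH36. sku columns in first-appearance order: PU0, TD8, BJ7, KA2; column 3 is BJ7.
Long rows with warehouse=WH36, sku=BJ7: 115 + 46 = 161.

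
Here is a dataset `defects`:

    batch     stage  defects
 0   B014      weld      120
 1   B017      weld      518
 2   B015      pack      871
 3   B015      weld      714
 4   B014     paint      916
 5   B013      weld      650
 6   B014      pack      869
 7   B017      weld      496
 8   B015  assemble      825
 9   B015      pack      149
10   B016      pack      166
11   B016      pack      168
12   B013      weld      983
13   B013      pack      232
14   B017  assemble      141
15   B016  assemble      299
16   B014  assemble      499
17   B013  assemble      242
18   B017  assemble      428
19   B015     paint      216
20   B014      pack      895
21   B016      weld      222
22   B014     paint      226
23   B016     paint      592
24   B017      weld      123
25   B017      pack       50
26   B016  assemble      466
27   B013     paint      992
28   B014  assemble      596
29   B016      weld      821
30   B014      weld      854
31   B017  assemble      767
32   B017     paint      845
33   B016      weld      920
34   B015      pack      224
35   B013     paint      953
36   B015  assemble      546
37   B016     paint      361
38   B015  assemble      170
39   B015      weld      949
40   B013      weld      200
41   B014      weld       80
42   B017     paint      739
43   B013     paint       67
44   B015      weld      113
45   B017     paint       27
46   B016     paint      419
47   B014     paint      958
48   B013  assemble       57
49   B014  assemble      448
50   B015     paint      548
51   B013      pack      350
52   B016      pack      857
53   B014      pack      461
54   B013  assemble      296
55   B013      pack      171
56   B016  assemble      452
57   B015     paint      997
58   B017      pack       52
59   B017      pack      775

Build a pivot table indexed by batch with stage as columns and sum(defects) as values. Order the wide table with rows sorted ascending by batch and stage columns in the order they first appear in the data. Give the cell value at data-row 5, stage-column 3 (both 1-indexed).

1611

With rows sorted ascending by batch, row 5 is batch=B017. stage columns in first-appearance order: weld, pack, paint, assemble; column 3 is paint.
Long rows with batch=B017, stage=paint: 845 + 739 + 27 = 1611.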